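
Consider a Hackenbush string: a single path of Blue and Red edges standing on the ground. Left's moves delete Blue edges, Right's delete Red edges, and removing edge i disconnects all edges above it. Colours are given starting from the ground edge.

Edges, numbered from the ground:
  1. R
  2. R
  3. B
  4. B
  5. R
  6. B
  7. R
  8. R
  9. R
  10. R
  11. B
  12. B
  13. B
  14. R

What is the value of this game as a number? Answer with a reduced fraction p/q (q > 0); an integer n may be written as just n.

-5603/4096

value(R) = { none | 0 } so -1
value(RR) = { none | -1, 0 } so -2
value(RRB) = { -2 | -1, 0 } so -3/2
value(RRBB) = { -2, -3/2 | -1, 0 } so -5/4
value(RRBBR) = { -2, -3/2 | -5/4, -1, 0 } so -11/8
value(RRBBRB) = { -2, -3/2, -11/8 | -5/4, -1, 0 } so -21/16
value(RRBBRBR) = { -2, -3/2, -11/8 | -21/16, -5/4, -1, 0 } so -43/32
value(RRBBRBRR) = { -2, -3/2, -11/8 | -43/32, -21/16, -5/4, -1, 0 } so -87/64
value(RRBBRBRRR) = { -2, -3/2, -11/8 | -87/64, -43/32, -21/16, -5/4, -1, 0 } so -175/128
value(RRBBRBRRRR) = { -2, -3/2, -11/8 | -175/128, -87/64, -43/32, -21/16, -5/4, -1, 0 } so -351/256
value(RRBBRBRRRRB) = { -2, -3/2, -11/8, -351/256 | -175/128, -87/64, -43/32, -21/16, -5/4, -1, 0 } so -701/512
value(RRBBRBRRRRBB) = { -2, -3/2, -11/8, -351/256, -701/512 | -175/128, -87/64, -43/32, -21/16, -5/4, -1, 0 } so -1401/1024
value(RRBBRBRRRRBBB) = { -2, -3/2, -11/8, -351/256, -701/512, -1401/1024 | -175/128, -87/64, -43/32, -21/16, -5/4, -1, 0 } so -2801/2048
value(RRBBRBRRRRBBBR) = { -2, -3/2, -11/8, -351/256, -701/512, -1401/1024 | -2801/2048, -175/128, -87/64, -43/32, -21/16, -5/4, -1, 0 } so -5603/4096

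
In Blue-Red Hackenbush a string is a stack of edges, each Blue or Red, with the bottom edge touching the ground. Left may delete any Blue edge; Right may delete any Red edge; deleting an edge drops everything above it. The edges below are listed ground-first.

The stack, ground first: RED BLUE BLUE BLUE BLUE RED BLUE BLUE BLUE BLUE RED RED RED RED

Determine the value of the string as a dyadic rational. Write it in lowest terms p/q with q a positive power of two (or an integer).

Recurse on prefixes of the 14-edge string RED BLUE BLUE BLUE BLUE RED BLUE BLUE BLUE BLUE RED RED RED RED:
1 of 14 · R · max L −∞ · min R 0 so -1
2 of 14 · RB · max L -1 · min R 0 so -1/2
3 of 14 · RBB · max L -1/2 · min R 0 so -1/4
4 of 14 · RBBB · max L -1/4 · min R 0 so -1/8
5 of 14 · RBBBB · max L -1/8 · min R 0 so -1/16
6 of 14 · RBBBBR · max L -1/8 · min R -1/16 so -3/32
7 of 14 · RBBBBRB · max L -3/32 · min R -1/16 so -5/64
8 of 14 · RBBBBRBB · max L -5/64 · min R -1/16 so -9/128
9 of 14 · RBBBBRBBB · max L -9/128 · min R -1/16 so -17/256
10 of 14 · RBBBBRBBBB · max L -17/256 · min R -1/16 so -33/512
11 of 14 · RBBBBRBBBBR · max L -17/256 · min R -33/512 so -67/1024
12 of 14 · RBBBBRBBBBRR · max L -17/256 · min R -67/1024 so -135/2048
13 of 14 · RBBBBRBBBBRRR · max L -17/256 · min R -135/2048 so -271/4096
14 of 14 · RBBBBRBBBBRRRR · max L -17/256 · min R -271/4096 so -543/8192

-543/8192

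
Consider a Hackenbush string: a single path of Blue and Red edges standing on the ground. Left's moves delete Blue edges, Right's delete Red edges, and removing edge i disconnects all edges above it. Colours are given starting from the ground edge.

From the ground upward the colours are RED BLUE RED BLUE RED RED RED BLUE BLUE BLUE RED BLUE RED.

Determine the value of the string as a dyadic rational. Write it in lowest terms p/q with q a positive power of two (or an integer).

g(R) = { (no moves) | 0 } → -1
g(RB) = { -1 | 0 } → -1/2
g(RBR) = { -1 | -1/2, 0 } → -3/4
g(RBRB) = { -1, -3/4 | -1/2, 0 } → -5/8
g(RBRBR) = { -1, -3/4 | -5/8, -1/2, 0 } → -11/16
g(RBRBRR) = { -1, -3/4 | -11/16, -5/8, -1/2, 0 } → -23/32
g(RBRBRRR) = { -1, -3/4 | -23/32, -11/16, -5/8, -1/2, 0 } → -47/64
g(RBRBRRRB) = { -1, -3/4, -47/64 | -23/32, -11/16, -5/8, -1/2, 0 } → -93/128
g(RBRBRRRBB) = { -1, -3/4, -47/64, -93/128 | -23/32, -11/16, -5/8, -1/2, 0 } → -185/256
g(RBRBRRRBBB) = { -1, -3/4, -47/64, -93/128, -185/256 | -23/32, -11/16, -5/8, -1/2, 0 } → -369/512
g(RBRBRRRBBBR) = { -1, -3/4, -47/64, -93/128, -185/256 | -369/512, -23/32, -11/16, -5/8, -1/2, 0 } → -739/1024
g(RBRBRRRBBBRB) = { -1, -3/4, -47/64, -93/128, -185/256, -739/1024 | -369/512, -23/32, -11/16, -5/8, -1/2, 0 } → -1477/2048
g(RBRBRRRBBBRBR) = { -1, -3/4, -47/64, -93/128, -185/256, -739/1024 | -1477/2048, -369/512, -23/32, -11/16, -5/8, -1/2, 0 } → -2955/4096

-2955/4096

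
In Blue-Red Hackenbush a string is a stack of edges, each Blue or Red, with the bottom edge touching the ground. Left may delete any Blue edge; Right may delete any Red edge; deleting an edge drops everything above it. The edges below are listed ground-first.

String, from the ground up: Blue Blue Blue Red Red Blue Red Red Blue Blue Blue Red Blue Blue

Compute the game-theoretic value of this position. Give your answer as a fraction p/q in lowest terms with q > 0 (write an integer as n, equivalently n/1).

4727/2048

Build g(s[:k]) for k = 1..14, string s = Blue Blue Blue Red Red Blue Red Red Blue Blue Blue Red Blue Blue.
1 of 14 · B · max L 0 · min R +∞ so 1
2 of 14 · BB · max L 1 · min R +∞ so 2
3 of 14 · BBB · max L 2 · min R +∞ so 3
4 of 14 · BBBR · max L 2 · min R 3 so 5/2
5 of 14 · BBBRR · max L 2 · min R 5/2 so 9/4
6 of 14 · BBBRRB · max L 9/4 · min R 5/2 so 19/8
7 of 14 · BBBRRBR · max L 9/4 · min R 19/8 so 37/16
8 of 14 · BBBRRBRR · max L 9/4 · min R 37/16 so 73/32
9 of 14 · BBBRRBRRB · max L 73/32 · min R 37/16 so 147/64
10 of 14 · BBBRRBRRBB · max L 147/64 · min R 37/16 so 295/128
11 of 14 · BBBRRBRRBBB · max L 295/128 · min R 37/16 so 591/256
12 of 14 · BBBRRBRRBBBR · max L 295/128 · min R 591/256 so 1181/512
13 of 14 · BBBRRBRRBBBRB · max L 1181/512 · min R 591/256 so 2363/1024
14 of 14 · BBBRRBRRBBBRBB · max L 2363/1024 · min R 591/256 so 4727/2048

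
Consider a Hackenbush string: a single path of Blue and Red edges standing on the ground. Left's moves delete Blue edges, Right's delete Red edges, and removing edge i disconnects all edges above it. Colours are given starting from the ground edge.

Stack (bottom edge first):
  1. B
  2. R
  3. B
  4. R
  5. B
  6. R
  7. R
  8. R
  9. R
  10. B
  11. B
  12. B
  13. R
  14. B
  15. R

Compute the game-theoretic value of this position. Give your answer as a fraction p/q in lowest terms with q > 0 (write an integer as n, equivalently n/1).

B: Left { 0 }, Right { (no moves) } => simplest 1
BR: Left { 0 }, Right { 1 } => simplest 1/2
BRB: Left { 0, 1/2 }, Right { 1 } => simplest 3/4
BRBR: Left { 0, 1/2 }, Right { 3/4, 1 } => simplest 5/8
BRBRB: Left { 0, 1/2, 5/8 }, Right { 3/4, 1 } => simplest 11/16
BRBRBR: Left { 0, 1/2, 5/8 }, Right { 11/16, 3/4, 1 } => simplest 21/32
BRBRBRR: Left { 0, 1/2, 5/8 }, Right { 21/32, 11/16, 3/4, 1 } => simplest 41/64
BRBRBRRR: Left { 0, 1/2, 5/8 }, Right { 41/64, 21/32, 11/16, 3/4, 1 } => simplest 81/128
BRBRBRRRR: Left { 0, 1/2, 5/8 }, Right { 81/128, 41/64, 21/32, 11/16, 3/4, 1 } => simplest 161/256
BRBRBRRRRB: Left { 0, 1/2, 5/8, 161/256 }, Right { 81/128, 41/64, 21/32, 11/16, 3/4, 1 } => simplest 323/512
BRBRBRRRRBB: Left { 0, 1/2, 5/8, 161/256, 323/512 }, Right { 81/128, 41/64, 21/32, 11/16, 3/4, 1 } => simplest 647/1024
BRBRBRRRRBBB: Left { 0, 1/2, 5/8, 161/256, 323/512, 647/1024 }, Right { 81/128, 41/64, 21/32, 11/16, 3/4, 1 } => simplest 1295/2048
BRBRBRRRRBBBR: Left { 0, 1/2, 5/8, 161/256, 323/512, 647/1024 }, Right { 1295/2048, 81/128, 41/64, 21/32, 11/16, 3/4, 1 } => simplest 2589/4096
BRBRBRRRRBBBRB: Left { 0, 1/2, 5/8, 161/256, 323/512, 647/1024, 2589/4096 }, Right { 1295/2048, 81/128, 41/64, 21/32, 11/16, 3/4, 1 } => simplest 5179/8192
BRBRBRRRRBBBRBR: Left { 0, 1/2, 5/8, 161/256, 323/512, 647/1024, 2589/4096 }, Right { 5179/8192, 1295/2048, 81/128, 41/64, 21/32, 11/16, 3/4, 1 } => simplest 10357/16384

10357/16384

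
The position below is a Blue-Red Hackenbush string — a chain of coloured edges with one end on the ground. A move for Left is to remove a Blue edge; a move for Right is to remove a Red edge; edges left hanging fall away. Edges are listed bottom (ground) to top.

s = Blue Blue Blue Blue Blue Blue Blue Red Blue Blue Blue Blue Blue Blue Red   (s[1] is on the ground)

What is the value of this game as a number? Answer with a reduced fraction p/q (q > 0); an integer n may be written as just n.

1789/256

1 of 15 · B · max L 0 · min R +∞ — 1
2 of 15 · BB · max L 1 · min R +∞ — 2
3 of 15 · BBB · max L 2 · min R +∞ — 3
4 of 15 · BBBB · max L 3 · min R +∞ — 4
5 of 15 · BBBBB · max L 4 · min R +∞ — 5
6 of 15 · BBBBBB · max L 5 · min R +∞ — 6
7 of 15 · BBBBBBB · max L 6 · min R +∞ — 7
8 of 15 · BBBBBBBR · max L 6 · min R 7 — 13/2
9 of 15 · BBBBBBBRB · max L 13/2 · min R 7 — 27/4
10 of 15 · BBBBBBBRBB · max L 27/4 · min R 7 — 55/8
11 of 15 · BBBBBBBRBBB · max L 55/8 · min R 7 — 111/16
12 of 15 · BBBBBBBRBBBB · max L 111/16 · min R 7 — 223/32
13 of 15 · BBBBBBBRBBBBB · max L 223/32 · min R 7 — 447/64
14 of 15 · BBBBBBBRBBBBBB · max L 447/64 · min R 7 — 895/128
15 of 15 · BBBBBBBRBBBBBBR · max L 447/64 · min R 895/128 — 1789/256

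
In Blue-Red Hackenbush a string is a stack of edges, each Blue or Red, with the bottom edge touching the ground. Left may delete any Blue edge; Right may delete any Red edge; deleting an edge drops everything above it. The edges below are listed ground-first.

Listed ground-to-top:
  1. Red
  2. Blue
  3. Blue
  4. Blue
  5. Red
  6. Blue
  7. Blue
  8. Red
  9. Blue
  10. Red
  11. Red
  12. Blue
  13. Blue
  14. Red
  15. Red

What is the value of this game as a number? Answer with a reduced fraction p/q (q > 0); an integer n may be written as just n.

step 1: add Red to get R; options L={ — } R={ 0 } ⇒ -1
step 2: add Blue to get RB; options L={ -1 } R={ 0 } ⇒ -1/2
step 3: add Blue to get RBB; options L={ -1,-1/2 } R={ 0 } ⇒ -1/4
step 4: add Blue to get RBBB; options L={ -1,-1/2,-1/4 } R={ 0 } ⇒ -1/8
step 5: add Red to get RBBBR; options L={ -1,-1/2,-1/4 } R={ -1/8,0 } ⇒ -3/16
step 6: add Blue to get RBBBRB; options L={ -1,-1/2,-1/4,-3/16 } R={ -1/8,0 } ⇒ -5/32
step 7: add Blue to get RBBBRBB; options L={ -1,-1/2,-1/4,-3/16,-5/32 } R={ -1/8,0 } ⇒ -9/64
step 8: add Red to get RBBBRBBR; options L={ -1,-1/2,-1/4,-3/16,-5/32 } R={ -9/64,-1/8,0 } ⇒ -19/128
step 9: add Blue to get RBBBRBBRB; options L={ -1,-1/2,-1/4,-3/16,-5/32,-19/128 } R={ -9/64,-1/8,0 } ⇒ -37/256
step 10: add Red to get RBBBRBBRBR; options L={ -1,-1/2,-1/4,-3/16,-5/32,-19/128 } R={ -37/256,-9/64,-1/8,0 } ⇒ -75/512
step 11: add Red to get RBBBRBBRBRR; options L={ -1,-1/2,-1/4,-3/16,-5/32,-19/128 } R={ -75/512,-37/256,-9/64,-1/8,0 } ⇒ -151/1024
step 12: add Blue to get RBBBRBBRBRRB; options L={ -1,-1/2,-1/4,-3/16,-5/32,-19/128,-151/1024 } R={ -75/512,-37/256,-9/64,-1/8,0 } ⇒ -301/2048
step 13: add Blue to get RBBBRBBRBRRBB; options L={ -1,-1/2,-1/4,-3/16,-5/32,-19/128,-151/1024,-301/2048 } R={ -75/512,-37/256,-9/64,-1/8,0 } ⇒ -601/4096
step 14: add Red to get RBBBRBBRBRRBBR; options L={ -1,-1/2,-1/4,-3/16,-5/32,-19/128,-151/1024,-301/2048 } R={ -601/4096,-75/512,-37/256,-9/64,-1/8,0 } ⇒ -1203/8192
step 15: add Red to get RBBBRBBRBRRBBRR; options L={ -1,-1/2,-1/4,-3/16,-5/32,-19/128,-151/1024,-301/2048 } R={ -1203/8192,-601/4096,-75/512,-37/256,-9/64,-1/8,0 } ⇒ -2407/16384

-2407/16384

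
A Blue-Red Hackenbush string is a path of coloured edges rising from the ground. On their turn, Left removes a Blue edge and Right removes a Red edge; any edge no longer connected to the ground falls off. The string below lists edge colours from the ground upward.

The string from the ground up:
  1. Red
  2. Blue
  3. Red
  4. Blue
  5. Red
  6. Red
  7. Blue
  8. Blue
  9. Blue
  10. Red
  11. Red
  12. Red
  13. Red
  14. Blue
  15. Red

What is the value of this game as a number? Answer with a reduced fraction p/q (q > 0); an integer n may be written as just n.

Prefix values for Red Blue Red Blue Red Red Blue Blue Blue Red Red Red Red Blue Red via {L|R} + simplicity:
G(R) = { none | 0 } -> -1
G(RB) = { -1 | 0 } -> -1/2
G(RBR) = { -1 | -1/2,0 } -> -3/4
G(RBRB) = { -1,-3/4 | -1/2,0 } -> -5/8
G(RBRBR) = { -1,-3/4 | -5/8,-1/2,0 } -> -11/16
G(RBRBRR) = { -1,-3/4 | -11/16,-5/8,-1/2,0 } -> -23/32
G(RBRBRRB) = { -1,-3/4,-23/32 | -11/16,-5/8,-1/2,0 } -> -45/64
G(RBRBRRBB) = { -1,-3/4,-23/32,-45/64 | -11/16,-5/8,-1/2,0 } -> -89/128
G(RBRBRRBBB) = { -1,-3/4,-23/32,-45/64,-89/128 | -11/16,-5/8,-1/2,0 } -> -177/256
G(RBRBRRBBBR) = { -1,-3/4,-23/32,-45/64,-89/128 | -177/256,-11/16,-5/8,-1/2,0 } -> -355/512
G(RBRBRRBBBRR) = { -1,-3/4,-23/32,-45/64,-89/128 | -355/512,-177/256,-11/16,-5/8,-1/2,0 } -> -711/1024
G(RBRBRRBBBRRR) = { -1,-3/4,-23/32,-45/64,-89/128 | -711/1024,-355/512,-177/256,-11/16,-5/8,-1/2,0 } -> -1423/2048
G(RBRBRRBBBRRRR) = { -1,-3/4,-23/32,-45/64,-89/128 | -1423/2048,-711/1024,-355/512,-177/256,-11/16,-5/8,-1/2,0 } -> -2847/4096
G(RBRBRRBBBRRRRB) = { -1,-3/4,-23/32,-45/64,-89/128,-2847/4096 | -1423/2048,-711/1024,-355/512,-177/256,-11/16,-5/8,-1/2,0 } -> -5693/8192
G(RBRBRRBBBRRRRBR) = { -1,-3/4,-23/32,-45/64,-89/128,-2847/4096 | -5693/8192,-1423/2048,-711/1024,-355/512,-177/256,-11/16,-5/8,-1/2,0 } -> -11387/16384

-11387/16384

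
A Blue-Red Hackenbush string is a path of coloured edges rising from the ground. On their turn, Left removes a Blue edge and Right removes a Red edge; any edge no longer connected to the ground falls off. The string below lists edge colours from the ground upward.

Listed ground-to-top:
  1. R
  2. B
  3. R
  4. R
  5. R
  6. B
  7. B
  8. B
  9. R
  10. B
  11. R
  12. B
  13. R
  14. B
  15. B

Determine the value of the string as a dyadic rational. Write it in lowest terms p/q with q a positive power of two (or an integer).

-14505/16384

g(R) = { · | 0 } → -1
g(RB) = { -1 | 0 } → -1/2
g(RBR) = { -1 | -1/2 0 } → -3/4
g(RBRR) = { -1 | -3/4 -1/2 0 } → -7/8
g(RBRRR) = { -1 | -7/8 -3/4 -1/2 0 } → -15/16
g(RBRRRB) = { -1 -15/16 | -7/8 -3/4 -1/2 0 } → -29/32
g(RBRRRBB) = { -1 -15/16 -29/32 | -7/8 -3/4 -1/2 0 } → -57/64
g(RBRRRBBB) = { -1 -15/16 -29/32 -57/64 | -7/8 -3/4 -1/2 0 } → -113/128
g(RBRRRBBBR) = { -1 -15/16 -29/32 -57/64 | -113/128 -7/8 -3/4 -1/2 0 } → -227/256
g(RBRRRBBBRB) = { -1 -15/16 -29/32 -57/64 -227/256 | -113/128 -7/8 -3/4 -1/2 0 } → -453/512
g(RBRRRBBBRBR) = { -1 -15/16 -29/32 -57/64 -227/256 | -453/512 -113/128 -7/8 -3/4 -1/2 0 } → -907/1024
g(RBRRRBBBRBRB) = { -1 -15/16 -29/32 -57/64 -227/256 -907/1024 | -453/512 -113/128 -7/8 -3/4 -1/2 0 } → -1813/2048
g(RBRRRBBBRBRBR) = { -1 -15/16 -29/32 -57/64 -227/256 -907/1024 | -1813/2048 -453/512 -113/128 -7/8 -3/4 -1/2 0 } → -3627/4096
g(RBRRRBBBRBRBRB) = { -1 -15/16 -29/32 -57/64 -227/256 -907/1024 -3627/4096 | -1813/2048 -453/512 -113/128 -7/8 -3/4 -1/2 0 } → -7253/8192
g(RBRRRBBBRBRBRBB) = { -1 -15/16 -29/32 -57/64 -227/256 -907/1024 -3627/4096 -7253/8192 | -1813/2048 -453/512 -113/128 -7/8 -3/4 -1/2 0 } → -14505/16384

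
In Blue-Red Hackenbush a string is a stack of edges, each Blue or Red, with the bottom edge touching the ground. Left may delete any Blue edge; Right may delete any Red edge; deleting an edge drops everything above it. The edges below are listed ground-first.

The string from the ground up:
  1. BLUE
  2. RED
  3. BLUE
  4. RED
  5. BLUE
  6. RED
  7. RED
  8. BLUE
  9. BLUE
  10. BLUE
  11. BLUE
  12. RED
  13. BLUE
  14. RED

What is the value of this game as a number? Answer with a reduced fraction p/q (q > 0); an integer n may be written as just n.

step 1: add BLUE to get B; options L={ 0 } R={ (no moves) } gives 1
step 2: add RED to get BR; options L={ 0 } R={ 1 } gives 1/2
step 3: add BLUE to get BRB; options L={ 0,1/2 } R={ 1 } gives 3/4
step 4: add RED to get BRBR; options L={ 0,1/2 } R={ 3/4,1 } gives 5/8
step 5: add BLUE to get BRBRB; options L={ 0,1/2,5/8 } R={ 3/4,1 } gives 11/16
step 6: add RED to get BRBRBR; options L={ 0,1/2,5/8 } R={ 11/16,3/4,1 } gives 21/32
step 7: add RED to get BRBRBRR; options L={ 0,1/2,5/8 } R={ 21/32,11/16,3/4,1 } gives 41/64
step 8: add BLUE to get BRBRBRRB; options L={ 0,1/2,5/8,41/64 } R={ 21/32,11/16,3/4,1 } gives 83/128
step 9: add BLUE to get BRBRBRRBB; options L={ 0,1/2,5/8,41/64,83/128 } R={ 21/32,11/16,3/4,1 } gives 167/256
step 10: add BLUE to get BRBRBRRBBB; options L={ 0,1/2,5/8,41/64,83/128,167/256 } R={ 21/32,11/16,3/4,1 } gives 335/512
step 11: add BLUE to get BRBRBRRBBBB; options L={ 0,1/2,5/8,41/64,83/128,167/256,335/512 } R={ 21/32,11/16,3/4,1 } gives 671/1024
step 12: add RED to get BRBRBRRBBBBR; options L={ 0,1/2,5/8,41/64,83/128,167/256,335/512 } R={ 671/1024,21/32,11/16,3/4,1 } gives 1341/2048
step 13: add BLUE to get BRBRBRRBBBBRB; options L={ 0,1/2,5/8,41/64,83/128,167/256,335/512,1341/2048 } R={ 671/1024,21/32,11/16,3/4,1 } gives 2683/4096
step 14: add RED to get BRBRBRRBBBBRBR; options L={ 0,1/2,5/8,41/64,83/128,167/256,335/512,1341/2048 } R={ 2683/4096,671/1024,21/32,11/16,3/4,1 } gives 5365/8192

5365/8192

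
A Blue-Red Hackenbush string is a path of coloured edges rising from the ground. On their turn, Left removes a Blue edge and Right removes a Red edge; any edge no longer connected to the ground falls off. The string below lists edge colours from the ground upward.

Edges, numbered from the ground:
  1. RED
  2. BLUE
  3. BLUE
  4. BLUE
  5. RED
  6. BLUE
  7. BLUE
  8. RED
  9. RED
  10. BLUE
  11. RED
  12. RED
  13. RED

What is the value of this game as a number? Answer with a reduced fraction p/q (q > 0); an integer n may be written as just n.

R: Left {  }, Right { 0 } — simplest -1
RB: Left { -1 }, Right { 0 } — simplest -1/2
RBB: Left { -1, -1/2 }, Right { 0 } — simplest -1/4
RBBB: Left { -1, -1/2, -1/4 }, Right { 0 } — simplest -1/8
RBBBR: Left { -1, -1/2, -1/4 }, Right { -1/8, 0 } — simplest -3/16
RBBBRB: Left { -1, -1/2, -1/4, -3/16 }, Right { -1/8, 0 } — simplest -5/32
RBBBRBB: Left { -1, -1/2, -1/4, -3/16, -5/32 }, Right { -1/8, 0 } — simplest -9/64
RBBBRBBR: Left { -1, -1/2, -1/4, -3/16, -5/32 }, Right { -9/64, -1/8, 0 } — simplest -19/128
RBBBRBBRR: Left { -1, -1/2, -1/4, -3/16, -5/32 }, Right { -19/128, -9/64, -1/8, 0 } — simplest -39/256
RBBBRBBRRB: Left { -1, -1/2, -1/4, -3/16, -5/32, -39/256 }, Right { -19/128, -9/64, -1/8, 0 } — simplest -77/512
RBBBRBBRRBR: Left { -1, -1/2, -1/4, -3/16, -5/32, -39/256 }, Right { -77/512, -19/128, -9/64, -1/8, 0 } — simplest -155/1024
RBBBRBBRRBRR: Left { -1, -1/2, -1/4, -3/16, -5/32, -39/256 }, Right { -155/1024, -77/512, -19/128, -9/64, -1/8, 0 } — simplest -311/2048
RBBBRBBRRBRRR: Left { -1, -1/2, -1/4, -3/16, -5/32, -39/256 }, Right { -311/2048, -155/1024, -77/512, -19/128, -9/64, -1/8, 0 } — simplest -623/4096

-623/4096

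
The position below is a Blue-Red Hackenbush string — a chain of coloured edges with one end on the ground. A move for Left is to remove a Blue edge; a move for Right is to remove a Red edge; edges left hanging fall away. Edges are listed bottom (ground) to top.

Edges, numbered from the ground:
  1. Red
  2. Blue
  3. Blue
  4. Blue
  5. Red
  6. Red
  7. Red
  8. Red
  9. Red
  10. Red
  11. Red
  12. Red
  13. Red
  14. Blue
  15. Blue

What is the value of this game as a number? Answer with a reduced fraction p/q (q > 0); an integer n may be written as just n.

-4089/16384

Prefix values for Red Blue Blue Blue Red Red Red Red Red Red Red Red Red Blue Blue via {L|R} + simplicity:
step 1: add Red to get R; options L={  } R={ 0 } ⇒ -1
step 2: add Blue to get RB; options L={ -1 } R={ 0 } ⇒ -1/2
step 3: add Blue to get RBB; options L={ -1, -1/2 } R={ 0 } ⇒ -1/4
step 4: add Blue to get RBBB; options L={ -1, -1/2, -1/4 } R={ 0 } ⇒ -1/8
step 5: add Red to get RBBBR; options L={ -1, -1/2, -1/4 } R={ -1/8, 0 } ⇒ -3/16
step 6: add Red to get RBBBRR; options L={ -1, -1/2, -1/4 } R={ -3/16, -1/8, 0 } ⇒ -7/32
step 7: add Red to get RBBBRRR; options L={ -1, -1/2, -1/4 } R={ -7/32, -3/16, -1/8, 0 } ⇒ -15/64
step 8: add Red to get RBBBRRRR; options L={ -1, -1/2, -1/4 } R={ -15/64, -7/32, -3/16, -1/8, 0 } ⇒ -31/128
step 9: add Red to get RBBBRRRRR; options L={ -1, -1/2, -1/4 } R={ -31/128, -15/64, -7/32, -3/16, -1/8, 0 } ⇒ -63/256
step 10: add Red to get RBBBRRRRRR; options L={ -1, -1/2, -1/4 } R={ -63/256, -31/128, -15/64, -7/32, -3/16, -1/8, 0 } ⇒ -127/512
step 11: add Red to get RBBBRRRRRRR; options L={ -1, -1/2, -1/4 } R={ -127/512, -63/256, -31/128, -15/64, -7/32, -3/16, -1/8, 0 } ⇒ -255/1024
step 12: add Red to get RBBBRRRRRRRR; options L={ -1, -1/2, -1/4 } R={ -255/1024, -127/512, -63/256, -31/128, -15/64, -7/32, -3/16, -1/8, 0 } ⇒ -511/2048
step 13: add Red to get RBBBRRRRRRRRR; options L={ -1, -1/2, -1/4 } R={ -511/2048, -255/1024, -127/512, -63/256, -31/128, -15/64, -7/32, -3/16, -1/8, 0 } ⇒ -1023/4096
step 14: add Blue to get RBBBRRRRRRRRRB; options L={ -1, -1/2, -1/4, -1023/4096 } R={ -511/2048, -255/1024, -127/512, -63/256, -31/128, -15/64, -7/32, -3/16, -1/8, 0 } ⇒ -2045/8192
step 15: add Blue to get RBBBRRRRRRRRRBB; options L={ -1, -1/2, -1/4, -1023/4096, -2045/8192 } R={ -511/2048, -255/1024, -127/512, -63/256, -31/128, -15/64, -7/32, -3/16, -1/8, 0 } ⇒ -4089/16384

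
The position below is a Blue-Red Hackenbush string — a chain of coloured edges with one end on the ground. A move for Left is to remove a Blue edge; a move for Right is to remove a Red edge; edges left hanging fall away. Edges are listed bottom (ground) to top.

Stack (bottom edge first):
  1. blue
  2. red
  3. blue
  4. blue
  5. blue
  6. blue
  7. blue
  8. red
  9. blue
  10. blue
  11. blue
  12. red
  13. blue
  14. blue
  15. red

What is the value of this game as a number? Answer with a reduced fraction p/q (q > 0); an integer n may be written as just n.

edge 1 of 15 (blue): { 0 | ∅ } = 1
edge 2 of 15 (red): { 0 | 1 } = 1/2
edge 3 of 15 (blue): { 0,1/2 | 1 } = 3/4
edge 4 of 15 (blue): { 0,1/2,3/4 | 1 } = 7/8
edge 5 of 15 (blue): { 0,1/2,3/4,7/8 | 1 } = 15/16
edge 6 of 15 (blue): { 0,1/2,3/4,7/8,15/16 | 1 } = 31/32
edge 7 of 15 (blue): { 0,1/2,3/4,7/8,15/16,31/32 | 1 } = 63/64
edge 8 of 15 (red): { 0,1/2,3/4,7/8,15/16,31/32 | 63/64,1 } = 125/128
edge 9 of 15 (blue): { 0,1/2,3/4,7/8,15/16,31/32,125/128 | 63/64,1 } = 251/256
edge 10 of 15 (blue): { 0,1/2,3/4,7/8,15/16,31/32,125/128,251/256 | 63/64,1 } = 503/512
edge 11 of 15 (blue): { 0,1/2,3/4,7/8,15/16,31/32,125/128,251/256,503/512 | 63/64,1 } = 1007/1024
edge 12 of 15 (red): { 0,1/2,3/4,7/8,15/16,31/32,125/128,251/256,503/512 | 1007/1024,63/64,1 } = 2013/2048
edge 13 of 15 (blue): { 0,1/2,3/4,7/8,15/16,31/32,125/128,251/256,503/512,2013/2048 | 1007/1024,63/64,1 } = 4027/4096
edge 14 of 15 (blue): { 0,1/2,3/4,7/8,15/16,31/32,125/128,251/256,503/512,2013/2048,4027/4096 | 1007/1024,63/64,1 } = 8055/8192
edge 15 of 15 (red): { 0,1/2,3/4,7/8,15/16,31/32,125/128,251/256,503/512,2013/2048,4027/4096 | 8055/8192,1007/1024,63/64,1 } = 16109/16384

16109/16384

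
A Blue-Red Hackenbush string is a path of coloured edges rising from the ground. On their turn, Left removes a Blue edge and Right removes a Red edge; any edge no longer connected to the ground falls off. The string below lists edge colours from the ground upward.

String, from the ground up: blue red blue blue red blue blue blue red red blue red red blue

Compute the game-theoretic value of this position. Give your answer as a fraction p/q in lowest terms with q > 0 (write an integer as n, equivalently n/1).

7059/8192

Recurse on prefixes of the 14-edge string blue red blue blue red blue blue blue red red blue red red blue:
v_1 [b]  L=[0]  R=[∅]  -> 1
v_2 [br]  L=[0]  R=[1]  -> 1/2
v_3 [brb]  L=[0,1/2]  R=[1]  -> 3/4
v_4 [brbb]  L=[0,1/2,3/4]  R=[1]  -> 7/8
v_5 [brbbr]  L=[0,1/2,3/4]  R=[7/8,1]  -> 13/16
v_6 [brbbrb]  L=[0,1/2,3/4,13/16]  R=[7/8,1]  -> 27/32
v_7 [brbbrbb]  L=[0,1/2,3/4,13/16,27/32]  R=[7/8,1]  -> 55/64
v_8 [brbbrbbb]  L=[0,1/2,3/4,13/16,27/32,55/64]  R=[7/8,1]  -> 111/128
v_9 [brbbrbbbr]  L=[0,1/2,3/4,13/16,27/32,55/64]  R=[111/128,7/8,1]  -> 221/256
v_10 [brbbrbbbrr]  L=[0,1/2,3/4,13/16,27/32,55/64]  R=[221/256,111/128,7/8,1]  -> 441/512
v_11 [brbbrbbbrrb]  L=[0,1/2,3/4,13/16,27/32,55/64,441/512]  R=[221/256,111/128,7/8,1]  -> 883/1024
v_12 [brbbrbbbrrbr]  L=[0,1/2,3/4,13/16,27/32,55/64,441/512]  R=[883/1024,221/256,111/128,7/8,1]  -> 1765/2048
v_13 [brbbrbbbrrbrr]  L=[0,1/2,3/4,13/16,27/32,55/64,441/512]  R=[1765/2048,883/1024,221/256,111/128,7/8,1]  -> 3529/4096
v_14 [brbbrbbbrrbrrb]  L=[0,1/2,3/4,13/16,27/32,55/64,441/512,3529/4096]  R=[1765/2048,883/1024,221/256,111/128,7/8,1]  -> 7059/8192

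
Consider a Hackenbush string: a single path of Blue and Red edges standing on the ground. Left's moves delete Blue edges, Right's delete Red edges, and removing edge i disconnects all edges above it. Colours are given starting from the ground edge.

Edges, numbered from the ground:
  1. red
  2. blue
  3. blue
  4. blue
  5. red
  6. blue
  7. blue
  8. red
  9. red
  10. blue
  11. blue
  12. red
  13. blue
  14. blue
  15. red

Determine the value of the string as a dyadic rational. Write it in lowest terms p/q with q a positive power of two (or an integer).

-2451/16384

G_1 [r]  L=[∅]  R=[0]  ⇒ -1
G_2 [rb]  L=[-1]  R=[0]  ⇒ -1/2
G_3 [rbb]  L=[-1; -1/2]  R=[0]  ⇒ -1/4
G_4 [rbbb]  L=[-1; -1/2; -1/4]  R=[0]  ⇒ -1/8
G_5 [rbbbr]  L=[-1; -1/2; -1/4]  R=[-1/8; 0]  ⇒ -3/16
G_6 [rbbbrb]  L=[-1; -1/2; -1/4; -3/16]  R=[-1/8; 0]  ⇒ -5/32
G_7 [rbbbrbb]  L=[-1; -1/2; -1/4; -3/16; -5/32]  R=[-1/8; 0]  ⇒ -9/64
G_8 [rbbbrbbr]  L=[-1; -1/2; -1/4; -3/16; -5/32]  R=[-9/64; -1/8; 0]  ⇒ -19/128
G_9 [rbbbrbbrr]  L=[-1; -1/2; -1/4; -3/16; -5/32]  R=[-19/128; -9/64; -1/8; 0]  ⇒ -39/256
G_10 [rbbbrbbrrb]  L=[-1; -1/2; -1/4; -3/16; -5/32; -39/256]  R=[-19/128; -9/64; -1/8; 0]  ⇒ -77/512
G_11 [rbbbrbbrrbb]  L=[-1; -1/2; -1/4; -3/16; -5/32; -39/256; -77/512]  R=[-19/128; -9/64; -1/8; 0]  ⇒ -153/1024
G_12 [rbbbrbbrrbbr]  L=[-1; -1/2; -1/4; -3/16; -5/32; -39/256; -77/512]  R=[-153/1024; -19/128; -9/64; -1/8; 0]  ⇒ -307/2048
G_13 [rbbbrbbrrbbrb]  L=[-1; -1/2; -1/4; -3/16; -5/32; -39/256; -77/512; -307/2048]  R=[-153/1024; -19/128; -9/64; -1/8; 0]  ⇒ -613/4096
G_14 [rbbbrbbrrbbrbb]  L=[-1; -1/2; -1/4; -3/16; -5/32; -39/256; -77/512; -307/2048; -613/4096]  R=[-153/1024; -19/128; -9/64; -1/8; 0]  ⇒ -1225/8192
G_15 [rbbbrbbrrbbrbbr]  L=[-1; -1/2; -1/4; -3/16; -5/32; -39/256; -77/512; -307/2048; -613/4096]  R=[-1225/8192; -153/1024; -19/128; -9/64; -1/8; 0]  ⇒ -2451/16384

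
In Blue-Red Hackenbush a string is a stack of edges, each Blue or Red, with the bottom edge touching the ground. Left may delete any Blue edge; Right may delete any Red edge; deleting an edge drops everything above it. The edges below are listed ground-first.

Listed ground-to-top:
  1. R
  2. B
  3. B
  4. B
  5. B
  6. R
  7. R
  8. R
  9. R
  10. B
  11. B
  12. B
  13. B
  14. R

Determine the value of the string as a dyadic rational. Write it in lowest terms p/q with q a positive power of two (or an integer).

-963/8192

R: Left { (no moves) }, Right { 0 } — simplest -1
RB: Left { -1 }, Right { 0 } — simplest -1/2
RBB: Left { -1 -1/2 }, Right { 0 } — simplest -1/4
RBBB: Left { -1 -1/2 -1/4 }, Right { 0 } — simplest -1/8
RBBBB: Left { -1 -1/2 -1/4 -1/8 }, Right { 0 } — simplest -1/16
RBBBBR: Left { -1 -1/2 -1/4 -1/8 }, Right { -1/16 0 } — simplest -3/32
RBBBBRR: Left { -1 -1/2 -1/4 -1/8 }, Right { -3/32 -1/16 0 } — simplest -7/64
RBBBBRRR: Left { -1 -1/2 -1/4 -1/8 }, Right { -7/64 -3/32 -1/16 0 } — simplest -15/128
RBBBBRRRR: Left { -1 -1/2 -1/4 -1/8 }, Right { -15/128 -7/64 -3/32 -1/16 0 } — simplest -31/256
RBBBBRRRRB: Left { -1 -1/2 -1/4 -1/8 -31/256 }, Right { -15/128 -7/64 -3/32 -1/16 0 } — simplest -61/512
RBBBBRRRRBB: Left { -1 -1/2 -1/4 -1/8 -31/256 -61/512 }, Right { -15/128 -7/64 -3/32 -1/16 0 } — simplest -121/1024
RBBBBRRRRBBB: Left { -1 -1/2 -1/4 -1/8 -31/256 -61/512 -121/1024 }, Right { -15/128 -7/64 -3/32 -1/16 0 } — simplest -241/2048
RBBBBRRRRBBBB: Left { -1 -1/2 -1/4 -1/8 -31/256 -61/512 -121/1024 -241/2048 }, Right { -15/128 -7/64 -3/32 -1/16 0 } — simplest -481/4096
RBBBBRRRRBBBBR: Left { -1 -1/2 -1/4 -1/8 -31/256 -61/512 -121/1024 -241/2048 }, Right { -481/4096 -15/128 -7/64 -3/32 -1/16 0 } — simplest -963/8192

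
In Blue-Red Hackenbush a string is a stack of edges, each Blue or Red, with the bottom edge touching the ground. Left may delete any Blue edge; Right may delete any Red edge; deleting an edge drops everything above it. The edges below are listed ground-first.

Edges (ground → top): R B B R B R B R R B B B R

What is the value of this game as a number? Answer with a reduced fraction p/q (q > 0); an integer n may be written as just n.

R: Left { — }, Right { 0 } -> simplest -1
RB: Left { -1 }, Right { 0 } -> simplest -1/2
RBB: Left { -1,-1/2 }, Right { 0 } -> simplest -1/4
RBBR: Left { -1,-1/2 }, Right { -1/4,0 } -> simplest -3/8
RBBRB: Left { -1,-1/2,-3/8 }, Right { -1/4,0 } -> simplest -5/16
RBBRBR: Left { -1,-1/2,-3/8 }, Right { -5/16,-1/4,0 } -> simplest -11/32
RBBRBRB: Left { -1,-1/2,-3/8,-11/32 }, Right { -5/16,-1/4,0 } -> simplest -21/64
RBBRBRBR: Left { -1,-1/2,-3/8,-11/32 }, Right { -21/64,-5/16,-1/4,0 } -> simplest -43/128
RBBRBRBRR: Left { -1,-1/2,-3/8,-11/32 }, Right { -43/128,-21/64,-5/16,-1/4,0 } -> simplest -87/256
RBBRBRBRRB: Left { -1,-1/2,-3/8,-11/32,-87/256 }, Right { -43/128,-21/64,-5/16,-1/4,0 } -> simplest -173/512
RBBRBRBRRBB: Left { -1,-1/2,-3/8,-11/32,-87/256,-173/512 }, Right { -43/128,-21/64,-5/16,-1/4,0 } -> simplest -345/1024
RBBRBRBRRBBB: Left { -1,-1/2,-3/8,-11/32,-87/256,-173/512,-345/1024 }, Right { -43/128,-21/64,-5/16,-1/4,0 } -> simplest -689/2048
RBBRBRBRRBBBR: Left { -1,-1/2,-3/8,-11/32,-87/256,-173/512,-345/1024 }, Right { -689/2048,-43/128,-21/64,-5/16,-1/4,0 } -> simplest -1379/4096

-1379/4096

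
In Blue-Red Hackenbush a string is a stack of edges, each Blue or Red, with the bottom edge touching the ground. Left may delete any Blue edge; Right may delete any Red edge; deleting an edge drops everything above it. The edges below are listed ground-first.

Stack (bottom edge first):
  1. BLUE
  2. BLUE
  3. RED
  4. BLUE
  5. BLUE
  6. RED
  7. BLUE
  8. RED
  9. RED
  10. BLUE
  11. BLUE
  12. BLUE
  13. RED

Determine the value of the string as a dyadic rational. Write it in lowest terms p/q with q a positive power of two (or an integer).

1 of 13 · B · max L 0 · min R +∞ → 1
2 of 13 · BB · max L 1 · min R +∞ → 2
3 of 13 · BBR · max L 1 · min R 2 → 3/2
4 of 13 · BBRB · max L 3/2 · min R 2 → 7/4
5 of 13 · BBRBB · max L 7/4 · min R 2 → 15/8
6 of 13 · BBRBBR · max L 7/4 · min R 15/8 → 29/16
7 of 13 · BBRBBRB · max L 29/16 · min R 15/8 → 59/32
8 of 13 · BBRBBRBR · max L 29/16 · min R 59/32 → 117/64
9 of 13 · BBRBBRBRR · max L 29/16 · min R 117/64 → 233/128
10 of 13 · BBRBBRBRRB · max L 233/128 · min R 117/64 → 467/256
11 of 13 · BBRBBRBRRBB · max L 467/256 · min R 117/64 → 935/512
12 of 13 · BBRBBRBRRBBB · max L 935/512 · min R 117/64 → 1871/1024
13 of 13 · BBRBBRBRRBBBR · max L 935/512 · min R 1871/1024 → 3741/2048

3741/2048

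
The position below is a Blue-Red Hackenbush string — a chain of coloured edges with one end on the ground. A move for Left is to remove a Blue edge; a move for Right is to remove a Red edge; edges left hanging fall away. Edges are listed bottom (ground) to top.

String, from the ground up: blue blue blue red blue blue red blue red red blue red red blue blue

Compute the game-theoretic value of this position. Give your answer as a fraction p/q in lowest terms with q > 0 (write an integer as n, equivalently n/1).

11559/4096

Recurse on prefixes of the 15-edge string blue blue blue red blue blue red blue red red blue red red blue blue:
step 1: add blue to get b; options L={ 0 } R={ ∅ } → 1
step 2: add blue to get bb; options L={ 0; 1 } R={ ∅ } → 2
step 3: add blue to get bbb; options L={ 0; 1; 2 } R={ ∅ } → 3
step 4: add red to get bbbr; options L={ 0; 1; 2 } R={ 3 } → 5/2
step 5: add blue to get bbbrb; options L={ 0; 1; 2; 5/2 } R={ 3 } → 11/4
step 6: add blue to get bbbrbb; options L={ 0; 1; 2; 5/2; 11/4 } R={ 3 } → 23/8
step 7: add red to get bbbrbbr; options L={ 0; 1; 2; 5/2; 11/4 } R={ 23/8; 3 } → 45/16
step 8: add blue to get bbbrbbrb; options L={ 0; 1; 2; 5/2; 11/4; 45/16 } R={ 23/8; 3 } → 91/32
step 9: add red to get bbbrbbrbr; options L={ 0; 1; 2; 5/2; 11/4; 45/16 } R={ 91/32; 23/8; 3 } → 181/64
step 10: add red to get bbbrbbrbrr; options L={ 0; 1; 2; 5/2; 11/4; 45/16 } R={ 181/64; 91/32; 23/8; 3 } → 361/128
step 11: add blue to get bbbrbbrbrrb; options L={ 0; 1; 2; 5/2; 11/4; 45/16; 361/128 } R={ 181/64; 91/32; 23/8; 3 } → 723/256
step 12: add red to get bbbrbbrbrrbr; options L={ 0; 1; 2; 5/2; 11/4; 45/16; 361/128 } R={ 723/256; 181/64; 91/32; 23/8; 3 } → 1445/512
step 13: add red to get bbbrbbrbrrbrr; options L={ 0; 1; 2; 5/2; 11/4; 45/16; 361/128 } R={ 1445/512; 723/256; 181/64; 91/32; 23/8; 3 } → 2889/1024
step 14: add blue to get bbbrbbrbrrbrrb; options L={ 0; 1; 2; 5/2; 11/4; 45/16; 361/128; 2889/1024 } R={ 1445/512; 723/256; 181/64; 91/32; 23/8; 3 } → 5779/2048
step 15: add blue to get bbbrbbrbrrbrrbb; options L={ 0; 1; 2; 5/2; 11/4; 45/16; 361/128; 2889/1024; 5779/2048 } R={ 1445/512; 723/256; 181/64; 91/32; 23/8; 3 } → 11559/4096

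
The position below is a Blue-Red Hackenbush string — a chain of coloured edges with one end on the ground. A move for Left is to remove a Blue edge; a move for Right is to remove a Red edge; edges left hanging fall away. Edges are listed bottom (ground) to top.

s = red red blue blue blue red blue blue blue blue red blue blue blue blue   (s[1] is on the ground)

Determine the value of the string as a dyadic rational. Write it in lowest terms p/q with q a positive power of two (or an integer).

-9249/8192

Recurse on prefixes of the 15-edge string red red blue blue blue red blue blue blue blue red blue blue blue blue:
G_1 [r]  L=[none]  R=[0]  -> -1
G_2 [rr]  L=[none]  R=[-1; 0]  -> -2
G_3 [rrb]  L=[-2]  R=[-1; 0]  -> -3/2
G_4 [rrbb]  L=[-2; -3/2]  R=[-1; 0]  -> -5/4
G_5 [rrbbb]  L=[-2; -3/2; -5/4]  R=[-1; 0]  -> -9/8
G_6 [rrbbbr]  L=[-2; -3/2; -5/4]  R=[-9/8; -1; 0]  -> -19/16
G_7 [rrbbbrb]  L=[-2; -3/2; -5/4; -19/16]  R=[-9/8; -1; 0]  -> -37/32
G_8 [rrbbbrbb]  L=[-2; -3/2; -5/4; -19/16; -37/32]  R=[-9/8; -1; 0]  -> -73/64
G_9 [rrbbbrbbb]  L=[-2; -3/2; -5/4; -19/16; -37/32; -73/64]  R=[-9/8; -1; 0]  -> -145/128
G_10 [rrbbbrbbbb]  L=[-2; -3/2; -5/4; -19/16; -37/32; -73/64; -145/128]  R=[-9/8; -1; 0]  -> -289/256
G_11 [rrbbbrbbbbr]  L=[-2; -3/2; -5/4; -19/16; -37/32; -73/64; -145/128]  R=[-289/256; -9/8; -1; 0]  -> -579/512
G_12 [rrbbbrbbbbrb]  L=[-2; -3/2; -5/4; -19/16; -37/32; -73/64; -145/128; -579/512]  R=[-289/256; -9/8; -1; 0]  -> -1157/1024
G_13 [rrbbbrbbbbrbb]  L=[-2; -3/2; -5/4; -19/16; -37/32; -73/64; -145/128; -579/512; -1157/1024]  R=[-289/256; -9/8; -1; 0]  -> -2313/2048
G_14 [rrbbbrbbbbrbbb]  L=[-2; -3/2; -5/4; -19/16; -37/32; -73/64; -145/128; -579/512; -1157/1024; -2313/2048]  R=[-289/256; -9/8; -1; 0]  -> -4625/4096
G_15 [rrbbbrbbbbrbbbb]  L=[-2; -3/2; -5/4; -19/16; -37/32; -73/64; -145/128; -579/512; -1157/1024; -2313/2048; -4625/4096]  R=[-289/256; -9/8; -1; 0]  -> -9249/8192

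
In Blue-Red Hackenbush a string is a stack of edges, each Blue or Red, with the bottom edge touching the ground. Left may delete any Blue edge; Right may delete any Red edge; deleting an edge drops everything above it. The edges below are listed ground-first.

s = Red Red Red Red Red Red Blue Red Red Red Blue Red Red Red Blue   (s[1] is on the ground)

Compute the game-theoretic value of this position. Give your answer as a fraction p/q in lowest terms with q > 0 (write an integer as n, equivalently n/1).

-3037/512

Recurse on prefixes of the 15-edge string Red Red Red Red Red Red Blue Red Red Red Blue Red Red Red Blue:
val(R) = {  | 0 } -> -1
val(RR) = {  | -1; 0 } -> -2
val(RRR) = {  | -2; -1; 0 } -> -3
val(RRRR) = {  | -3; -2; -1; 0 } -> -4
val(RRRRR) = {  | -4; -3; -2; -1; 0 } -> -5
val(RRRRRR) = {  | -5; -4; -3; -2; -1; 0 } -> -6
val(RRRRRRB) = { -6 | -5; -4; -3; -2; -1; 0 } -> -11/2
val(RRRRRRBR) = { -6 | -11/2; -5; -4; -3; -2; -1; 0 } -> -23/4
val(RRRRRRBRR) = { -6 | -23/4; -11/2; -5; -4; -3; -2; -1; 0 } -> -47/8
val(RRRRRRBRRR) = { -6 | -47/8; -23/4; -11/2; -5; -4; -3; -2; -1; 0 } -> -95/16
val(RRRRRRBRRRB) = { -6; -95/16 | -47/8; -23/4; -11/2; -5; -4; -3; -2; -1; 0 } -> -189/32
val(RRRRRRBRRRBR) = { -6; -95/16 | -189/32; -47/8; -23/4; -11/2; -5; -4; -3; -2; -1; 0 } -> -379/64
val(RRRRRRBRRRBRR) = { -6; -95/16 | -379/64; -189/32; -47/8; -23/4; -11/2; -5; -4; -3; -2; -1; 0 } -> -759/128
val(RRRRRRBRRRBRRR) = { -6; -95/16 | -759/128; -379/64; -189/32; -47/8; -23/4; -11/2; -5; -4; -3; -2; -1; 0 } -> -1519/256
val(RRRRRRBRRRBRRRB) = { -6; -95/16; -1519/256 | -759/128; -379/64; -189/32; -47/8; -23/4; -11/2; -5; -4; -3; -2; -1; 0 } -> -3037/512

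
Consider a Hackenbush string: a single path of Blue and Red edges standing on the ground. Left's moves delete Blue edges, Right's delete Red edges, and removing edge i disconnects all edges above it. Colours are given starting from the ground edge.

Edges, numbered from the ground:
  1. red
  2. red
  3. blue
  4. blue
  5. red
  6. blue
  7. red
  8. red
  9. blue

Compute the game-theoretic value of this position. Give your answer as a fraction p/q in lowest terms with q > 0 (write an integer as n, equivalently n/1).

g_1 [r]  L=[·]  R=[0]  gives -1
g_2 [rr]  L=[·]  R=[-1 0]  gives -2
g_3 [rrb]  L=[-2]  R=[-1 0]  gives -3/2
g_4 [rrbb]  L=[-2 -3/2]  R=[-1 0]  gives -5/4
g_5 [rrbbr]  L=[-2 -3/2]  R=[-5/4 -1 0]  gives -11/8
g_6 [rrbbrb]  L=[-2 -3/2 -11/8]  R=[-5/4 -1 0]  gives -21/16
g_7 [rrbbrbr]  L=[-2 -3/2 -11/8]  R=[-21/16 -5/4 -1 0]  gives -43/32
g_8 [rrbbrbrr]  L=[-2 -3/2 -11/8]  R=[-43/32 -21/16 -5/4 -1 0]  gives -87/64
g_9 [rrbbrbrrb]  L=[-2 -3/2 -11/8 -87/64]  R=[-43/32 -21/16 -5/4 -1 0]  gives -173/128

-173/128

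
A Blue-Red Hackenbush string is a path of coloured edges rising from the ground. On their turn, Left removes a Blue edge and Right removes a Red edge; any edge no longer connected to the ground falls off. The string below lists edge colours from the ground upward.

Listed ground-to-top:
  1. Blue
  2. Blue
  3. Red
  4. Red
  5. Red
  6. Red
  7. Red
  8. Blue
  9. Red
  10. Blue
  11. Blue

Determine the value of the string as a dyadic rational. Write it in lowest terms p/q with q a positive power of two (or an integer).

535/512

step 1: add Blue to get B; options L={ 0 } R={ ∅ } gives 1
step 2: add Blue to get BB; options L={ 0,1 } R={ ∅ } gives 2
step 3: add Red to get BBR; options L={ 0,1 } R={ 2 } gives 3/2
step 4: add Red to get BBRR; options L={ 0,1 } R={ 3/2,2 } gives 5/4
step 5: add Red to get BBRRR; options L={ 0,1 } R={ 5/4,3/2,2 } gives 9/8
step 6: add Red to get BBRRRR; options L={ 0,1 } R={ 9/8,5/4,3/2,2 } gives 17/16
step 7: add Red to get BBRRRRR; options L={ 0,1 } R={ 17/16,9/8,5/4,3/2,2 } gives 33/32
step 8: add Blue to get BBRRRRRB; options L={ 0,1,33/32 } R={ 17/16,9/8,5/4,3/2,2 } gives 67/64
step 9: add Red to get BBRRRRRBR; options L={ 0,1,33/32 } R={ 67/64,17/16,9/8,5/4,3/2,2 } gives 133/128
step 10: add Blue to get BBRRRRRBRB; options L={ 0,1,33/32,133/128 } R={ 67/64,17/16,9/8,5/4,3/2,2 } gives 267/256
step 11: add Blue to get BBRRRRRBRBB; options L={ 0,1,33/32,133/128,267/256 } R={ 67/64,17/16,9/8,5/4,3/2,2 } gives 535/512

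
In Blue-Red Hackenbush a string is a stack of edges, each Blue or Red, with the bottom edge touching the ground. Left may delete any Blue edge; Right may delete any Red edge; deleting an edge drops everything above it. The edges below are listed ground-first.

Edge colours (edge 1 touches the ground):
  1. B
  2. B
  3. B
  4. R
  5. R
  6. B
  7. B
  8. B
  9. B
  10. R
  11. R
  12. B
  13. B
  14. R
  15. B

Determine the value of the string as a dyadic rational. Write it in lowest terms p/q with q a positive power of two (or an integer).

Prefix values for B B B R R B B B B R R B B R B via {L|R} + simplicity:
value_1 [B]  L=[0]  R=[none]  gives 1
value_2 [BB]  L=[0, 1]  R=[none]  gives 2
value_3 [BBB]  L=[0, 1, 2]  R=[none]  gives 3
value_4 [BBBR]  L=[0, 1, 2]  R=[3]  gives 5/2
value_5 [BBBRR]  L=[0, 1, 2]  R=[5/2, 3]  gives 9/4
value_6 [BBBRRB]  L=[0, 1, 2, 9/4]  R=[5/2, 3]  gives 19/8
value_7 [BBBRRBB]  L=[0, 1, 2, 9/4, 19/8]  R=[5/2, 3]  gives 39/16
value_8 [BBBRRBBB]  L=[0, 1, 2, 9/4, 19/8, 39/16]  R=[5/2, 3]  gives 79/32
value_9 [BBBRRBBBB]  L=[0, 1, 2, 9/4, 19/8, 39/16, 79/32]  R=[5/2, 3]  gives 159/64
value_10 [BBBRRBBBBR]  L=[0, 1, 2, 9/4, 19/8, 39/16, 79/32]  R=[159/64, 5/2, 3]  gives 317/128
value_11 [BBBRRBBBBRR]  L=[0, 1, 2, 9/4, 19/8, 39/16, 79/32]  R=[317/128, 159/64, 5/2, 3]  gives 633/256
value_12 [BBBRRBBBBRRB]  L=[0, 1, 2, 9/4, 19/8, 39/16, 79/32, 633/256]  R=[317/128, 159/64, 5/2, 3]  gives 1267/512
value_13 [BBBRRBBBBRRBB]  L=[0, 1, 2, 9/4, 19/8, 39/16, 79/32, 633/256, 1267/512]  R=[317/128, 159/64, 5/2, 3]  gives 2535/1024
value_14 [BBBRRBBBBRRBBR]  L=[0, 1, 2, 9/4, 19/8, 39/16, 79/32, 633/256, 1267/512]  R=[2535/1024, 317/128, 159/64, 5/2, 3]  gives 5069/2048
value_15 [BBBRRBBBBRRBBRB]  L=[0, 1, 2, 9/4, 19/8, 39/16, 79/32, 633/256, 1267/512, 5069/2048]  R=[2535/1024, 317/128, 159/64, 5/2, 3]  gives 10139/4096

10139/4096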